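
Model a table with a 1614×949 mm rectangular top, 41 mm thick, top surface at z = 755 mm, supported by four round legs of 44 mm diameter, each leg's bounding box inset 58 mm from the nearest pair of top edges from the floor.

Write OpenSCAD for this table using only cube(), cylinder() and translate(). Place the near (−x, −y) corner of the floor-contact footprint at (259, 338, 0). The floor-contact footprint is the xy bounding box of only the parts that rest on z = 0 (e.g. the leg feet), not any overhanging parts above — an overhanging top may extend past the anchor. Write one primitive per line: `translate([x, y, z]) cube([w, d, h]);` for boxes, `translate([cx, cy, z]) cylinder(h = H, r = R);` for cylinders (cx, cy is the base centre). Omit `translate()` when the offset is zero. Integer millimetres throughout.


translate([201, 280, 714]) cube([1614, 949, 41]);
translate([281, 360, 0]) cylinder(h = 714, r = 22);
translate([1735, 360, 0]) cylinder(h = 714, r = 22);
translate([281, 1149, 0]) cylinder(h = 714, r = 22);
translate([1735, 1149, 0]) cylinder(h = 714, r = 22);


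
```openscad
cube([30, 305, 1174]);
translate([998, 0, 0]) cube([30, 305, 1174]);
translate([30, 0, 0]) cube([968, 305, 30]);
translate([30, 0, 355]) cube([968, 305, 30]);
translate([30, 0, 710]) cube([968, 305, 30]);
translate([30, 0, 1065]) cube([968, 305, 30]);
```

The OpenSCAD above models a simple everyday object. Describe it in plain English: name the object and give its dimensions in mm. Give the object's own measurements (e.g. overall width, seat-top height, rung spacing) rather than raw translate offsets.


An open bookshelf. Two side panels, each 30 mm thick, 305 mm deep and 1174 mm tall, stand 1028 mm apart (outside-to-outside). Between them sit 4 shelves, each 30 mm thick and 305 mm deep, spanning the full gap between the sides. The bottom shelf rests on the floor (its underside at z = 0) and the clear gap between one shelf's top and the next shelf's underside is 325 mm.


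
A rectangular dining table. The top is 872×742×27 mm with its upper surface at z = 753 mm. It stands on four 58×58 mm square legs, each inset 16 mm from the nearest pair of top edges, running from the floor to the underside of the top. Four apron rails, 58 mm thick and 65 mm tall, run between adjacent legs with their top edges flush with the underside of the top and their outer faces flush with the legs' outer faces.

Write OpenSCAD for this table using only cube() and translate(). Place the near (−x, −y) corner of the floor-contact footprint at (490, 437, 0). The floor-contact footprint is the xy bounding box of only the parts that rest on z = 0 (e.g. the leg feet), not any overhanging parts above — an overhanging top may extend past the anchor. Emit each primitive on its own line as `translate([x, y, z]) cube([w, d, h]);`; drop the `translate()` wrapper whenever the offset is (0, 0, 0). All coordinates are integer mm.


translate([474, 421, 726]) cube([872, 742, 27]);
translate([490, 437, 0]) cube([58, 58, 726]);
translate([1272, 437, 0]) cube([58, 58, 726]);
translate([490, 1089, 0]) cube([58, 58, 726]);
translate([1272, 1089, 0]) cube([58, 58, 726]);
translate([548, 437, 661]) cube([724, 58, 65]);
translate([548, 1089, 661]) cube([724, 58, 65]);
translate([490, 495, 661]) cube([58, 594, 65]);
translate([1272, 495, 661]) cube([58, 594, 65]);


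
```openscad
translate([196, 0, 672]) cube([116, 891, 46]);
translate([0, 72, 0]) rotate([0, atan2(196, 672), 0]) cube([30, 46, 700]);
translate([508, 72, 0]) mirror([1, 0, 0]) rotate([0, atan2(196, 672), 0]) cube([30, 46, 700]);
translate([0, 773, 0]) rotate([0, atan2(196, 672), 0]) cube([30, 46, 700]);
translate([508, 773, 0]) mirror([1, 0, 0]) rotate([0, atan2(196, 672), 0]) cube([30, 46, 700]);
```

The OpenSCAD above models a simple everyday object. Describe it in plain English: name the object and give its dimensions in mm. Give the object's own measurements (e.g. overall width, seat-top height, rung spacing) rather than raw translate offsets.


A sawhorse. A 116×891×46 mm beam (x, y, z) sits on two A-frame leg pairs. Each pair is two raked legs of 30×46 mm section (46 mm along y) splaying symmetrically in x. Each leg rises 672 mm vertically over 196 mm of horizontal reach and is 700 mm long along its own axis. Every leg's outer bottom edge rests on the floor and its outer top edge meets a bottom edge of the beam — the left legs (tilting toward +x) meet the beam's −x bottom edge, the right legs (their mirror images, tilting toward −x) meet its +x bottom edge — so the leg tops tuck under the beam, the beam's underside is 672 mm above the floor, and the feet are 508 mm apart outside-to-outside with the beam centred between them. The two leg pairs are set in 72 mm from either end of the beam.


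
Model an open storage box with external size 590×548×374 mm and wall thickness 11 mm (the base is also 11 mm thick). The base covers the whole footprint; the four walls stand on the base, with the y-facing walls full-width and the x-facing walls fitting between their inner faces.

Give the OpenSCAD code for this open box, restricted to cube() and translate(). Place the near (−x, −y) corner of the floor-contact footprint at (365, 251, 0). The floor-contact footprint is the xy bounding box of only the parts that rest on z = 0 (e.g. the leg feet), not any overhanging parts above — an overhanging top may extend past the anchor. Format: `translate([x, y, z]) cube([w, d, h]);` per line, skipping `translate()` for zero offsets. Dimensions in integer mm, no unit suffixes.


translate([365, 251, 0]) cube([590, 548, 11]);
translate([365, 251, 11]) cube([590, 11, 363]);
translate([365, 788, 11]) cube([590, 11, 363]);
translate([365, 262, 11]) cube([11, 526, 363]);
translate([944, 262, 11]) cube([11, 526, 363]);


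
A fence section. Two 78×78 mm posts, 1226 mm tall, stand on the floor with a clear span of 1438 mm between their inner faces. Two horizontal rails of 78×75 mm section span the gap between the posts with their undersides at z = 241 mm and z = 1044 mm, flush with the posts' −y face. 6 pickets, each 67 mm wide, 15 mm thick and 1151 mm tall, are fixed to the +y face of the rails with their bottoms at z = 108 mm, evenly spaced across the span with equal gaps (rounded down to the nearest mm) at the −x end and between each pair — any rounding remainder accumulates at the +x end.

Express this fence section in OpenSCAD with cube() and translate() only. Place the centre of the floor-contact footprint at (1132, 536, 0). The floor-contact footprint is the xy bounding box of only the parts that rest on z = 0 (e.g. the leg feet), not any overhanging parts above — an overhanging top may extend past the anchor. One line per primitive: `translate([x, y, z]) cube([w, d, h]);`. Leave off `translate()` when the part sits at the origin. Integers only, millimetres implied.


translate([335, 497, 0]) cube([78, 78, 1226]);
translate([1851, 497, 0]) cube([78, 78, 1226]);
translate([413, 497, 241]) cube([1438, 78, 75]);
translate([413, 497, 1044]) cube([1438, 78, 75]);
translate([561, 575, 108]) cube([67, 15, 1151]);
translate([776, 575, 108]) cube([67, 15, 1151]);
translate([991, 575, 108]) cube([67, 15, 1151]);
translate([1206, 575, 108]) cube([67, 15, 1151]);
translate([1421, 575, 108]) cube([67, 15, 1151]);
translate([1636, 575, 108]) cube([67, 15, 1151]);


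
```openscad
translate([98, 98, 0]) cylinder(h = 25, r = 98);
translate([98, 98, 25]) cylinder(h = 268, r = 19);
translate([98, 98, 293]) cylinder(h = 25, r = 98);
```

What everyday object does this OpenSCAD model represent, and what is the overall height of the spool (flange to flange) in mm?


A spool. The overall height is 318 mm.

Three coaxial cylinders, large–small–large — a spool. Two 25 mm flanges and a 268 mm core give 25 + 268 + 25 = 318 mm.


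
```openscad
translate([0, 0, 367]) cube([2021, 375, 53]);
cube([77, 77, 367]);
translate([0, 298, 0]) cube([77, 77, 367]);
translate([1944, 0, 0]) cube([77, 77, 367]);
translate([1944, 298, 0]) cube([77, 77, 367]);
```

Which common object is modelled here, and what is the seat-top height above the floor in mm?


A bench. The seat-top height is 420 mm.

A long slab on four corner posts — a bench. The slab sits at z = 367 with thickness 53, so the top is 367 + 53 = 420 mm.


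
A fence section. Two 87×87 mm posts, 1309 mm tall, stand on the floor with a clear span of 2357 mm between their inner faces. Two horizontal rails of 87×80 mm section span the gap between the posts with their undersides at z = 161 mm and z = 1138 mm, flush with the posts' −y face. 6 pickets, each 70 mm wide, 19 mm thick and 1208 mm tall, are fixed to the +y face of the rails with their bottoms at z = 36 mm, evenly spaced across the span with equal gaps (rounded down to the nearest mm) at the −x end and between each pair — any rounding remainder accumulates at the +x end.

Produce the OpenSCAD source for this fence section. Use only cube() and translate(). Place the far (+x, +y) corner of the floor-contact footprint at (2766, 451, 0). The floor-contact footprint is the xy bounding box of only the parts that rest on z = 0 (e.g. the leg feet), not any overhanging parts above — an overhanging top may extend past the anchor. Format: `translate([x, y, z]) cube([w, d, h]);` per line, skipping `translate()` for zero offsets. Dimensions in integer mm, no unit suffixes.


translate([235, 364, 0]) cube([87, 87, 1309]);
translate([2679, 364, 0]) cube([87, 87, 1309]);
translate([322, 364, 161]) cube([2357, 87, 80]);
translate([322, 364, 1138]) cube([2357, 87, 80]);
translate([598, 451, 36]) cube([70, 19, 1208]);
translate([944, 451, 36]) cube([70, 19, 1208]);
translate([1290, 451, 36]) cube([70, 19, 1208]);
translate([1636, 451, 36]) cube([70, 19, 1208]);
translate([1982, 451, 36]) cube([70, 19, 1208]);
translate([2328, 451, 36]) cube([70, 19, 1208]);


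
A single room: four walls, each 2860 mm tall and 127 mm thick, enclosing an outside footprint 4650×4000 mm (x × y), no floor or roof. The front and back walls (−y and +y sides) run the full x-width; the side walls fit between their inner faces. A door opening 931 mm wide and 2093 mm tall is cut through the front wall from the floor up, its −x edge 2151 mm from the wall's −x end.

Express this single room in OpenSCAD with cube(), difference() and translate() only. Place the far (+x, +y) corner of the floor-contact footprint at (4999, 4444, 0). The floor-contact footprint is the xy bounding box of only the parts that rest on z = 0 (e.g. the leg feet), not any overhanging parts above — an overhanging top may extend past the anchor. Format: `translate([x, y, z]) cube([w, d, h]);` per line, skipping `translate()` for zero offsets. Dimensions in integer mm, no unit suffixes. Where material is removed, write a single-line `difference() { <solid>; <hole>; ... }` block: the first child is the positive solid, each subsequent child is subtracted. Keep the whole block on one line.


difference() { translate([349, 444, 0]) cube([4650, 127, 2860]); translate([2500, 444, 0]) cube([931, 127, 2093]); }
translate([349, 4317, 0]) cube([4650, 127, 2860]);
translate([349, 571, 0]) cube([127, 3746, 2860]);
translate([4872, 571, 0]) cube([127, 3746, 2860]);


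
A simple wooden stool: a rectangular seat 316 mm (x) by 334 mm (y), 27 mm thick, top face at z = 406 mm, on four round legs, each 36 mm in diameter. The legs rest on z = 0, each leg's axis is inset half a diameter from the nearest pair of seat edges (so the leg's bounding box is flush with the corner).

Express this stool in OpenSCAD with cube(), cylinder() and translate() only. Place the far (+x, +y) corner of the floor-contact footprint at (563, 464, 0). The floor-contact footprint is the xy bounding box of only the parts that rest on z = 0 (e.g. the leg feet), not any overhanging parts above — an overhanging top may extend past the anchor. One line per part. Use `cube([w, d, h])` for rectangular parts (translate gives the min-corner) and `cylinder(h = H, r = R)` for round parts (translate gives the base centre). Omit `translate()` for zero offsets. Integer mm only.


translate([247, 130, 379]) cube([316, 334, 27]);
translate([265, 148, 0]) cylinder(h = 379, r = 18);
translate([545, 148, 0]) cylinder(h = 379, r = 18);
translate([265, 446, 0]) cylinder(h = 379, r = 18);
translate([545, 446, 0]) cylinder(h = 379, r = 18);


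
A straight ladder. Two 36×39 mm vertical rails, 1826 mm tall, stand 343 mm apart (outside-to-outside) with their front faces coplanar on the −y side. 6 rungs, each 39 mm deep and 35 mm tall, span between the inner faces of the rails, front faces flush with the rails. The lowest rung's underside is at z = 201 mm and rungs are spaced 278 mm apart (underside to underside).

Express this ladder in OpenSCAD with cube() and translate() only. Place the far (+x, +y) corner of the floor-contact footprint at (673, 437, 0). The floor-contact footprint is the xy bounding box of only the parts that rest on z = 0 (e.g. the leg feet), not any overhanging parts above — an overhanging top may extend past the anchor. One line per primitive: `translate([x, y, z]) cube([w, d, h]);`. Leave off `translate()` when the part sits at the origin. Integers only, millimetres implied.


translate([330, 398, 0]) cube([36, 39, 1826]);
translate([637, 398, 0]) cube([36, 39, 1826]);
translate([366, 398, 201]) cube([271, 39, 35]);
translate([366, 398, 479]) cube([271, 39, 35]);
translate([366, 398, 757]) cube([271, 39, 35]);
translate([366, 398, 1035]) cube([271, 39, 35]);
translate([366, 398, 1313]) cube([271, 39, 35]);
translate([366, 398, 1591]) cube([271, 39, 35]);


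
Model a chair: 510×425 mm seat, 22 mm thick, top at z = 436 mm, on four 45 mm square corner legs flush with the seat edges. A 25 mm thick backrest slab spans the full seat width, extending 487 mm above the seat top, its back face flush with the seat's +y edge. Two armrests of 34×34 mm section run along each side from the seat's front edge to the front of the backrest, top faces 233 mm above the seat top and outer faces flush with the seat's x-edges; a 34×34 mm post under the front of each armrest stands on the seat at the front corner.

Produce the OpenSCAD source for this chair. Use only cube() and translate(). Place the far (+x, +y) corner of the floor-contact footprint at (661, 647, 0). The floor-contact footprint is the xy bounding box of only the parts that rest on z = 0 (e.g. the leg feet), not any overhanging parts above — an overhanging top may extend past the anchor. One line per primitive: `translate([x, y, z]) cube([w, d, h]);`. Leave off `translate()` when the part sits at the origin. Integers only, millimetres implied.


translate([151, 222, 414]) cube([510, 425, 22]);
translate([151, 222, 0]) cube([45, 45, 414]);
translate([616, 222, 0]) cube([45, 45, 414]);
translate([151, 602, 0]) cube([45, 45, 414]);
translate([616, 602, 0]) cube([45, 45, 414]);
translate([151, 622, 436]) cube([510, 25, 487]);
translate([151, 222, 635]) cube([34, 400, 34]);
translate([627, 222, 635]) cube([34, 400, 34]);
translate([151, 222, 436]) cube([34, 34, 199]);
translate([627, 222, 436]) cube([34, 34, 199]);


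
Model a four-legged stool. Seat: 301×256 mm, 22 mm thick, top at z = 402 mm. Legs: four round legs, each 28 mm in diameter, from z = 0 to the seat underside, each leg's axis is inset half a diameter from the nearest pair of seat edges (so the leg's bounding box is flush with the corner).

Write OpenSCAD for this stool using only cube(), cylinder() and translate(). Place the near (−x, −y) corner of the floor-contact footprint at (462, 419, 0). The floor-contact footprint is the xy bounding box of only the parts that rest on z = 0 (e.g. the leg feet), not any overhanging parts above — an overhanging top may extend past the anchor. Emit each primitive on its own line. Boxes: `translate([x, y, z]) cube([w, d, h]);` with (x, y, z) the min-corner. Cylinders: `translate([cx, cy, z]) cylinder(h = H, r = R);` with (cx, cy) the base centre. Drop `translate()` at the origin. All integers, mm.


translate([462, 419, 380]) cube([301, 256, 22]);
translate([476, 433, 0]) cylinder(h = 380, r = 14);
translate([749, 433, 0]) cylinder(h = 380, r = 14);
translate([476, 661, 0]) cylinder(h = 380, r = 14);
translate([749, 661, 0]) cylinder(h = 380, r = 14);


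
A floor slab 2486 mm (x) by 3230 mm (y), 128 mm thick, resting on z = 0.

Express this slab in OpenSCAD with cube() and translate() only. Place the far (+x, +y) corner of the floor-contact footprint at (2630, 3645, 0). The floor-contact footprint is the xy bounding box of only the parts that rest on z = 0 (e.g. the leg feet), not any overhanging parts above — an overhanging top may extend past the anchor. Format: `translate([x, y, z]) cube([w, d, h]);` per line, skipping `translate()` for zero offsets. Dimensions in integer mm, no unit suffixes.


translate([144, 415, 0]) cube([2486, 3230, 128]);


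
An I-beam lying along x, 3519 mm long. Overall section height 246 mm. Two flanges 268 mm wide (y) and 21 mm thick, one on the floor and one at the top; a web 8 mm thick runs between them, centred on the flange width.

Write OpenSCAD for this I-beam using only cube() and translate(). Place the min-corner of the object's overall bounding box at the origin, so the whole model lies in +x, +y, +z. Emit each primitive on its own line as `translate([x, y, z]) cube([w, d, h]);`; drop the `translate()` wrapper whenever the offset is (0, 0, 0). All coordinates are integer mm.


cube([3519, 268, 21]);
translate([0, 130, 21]) cube([3519, 8, 204]);
translate([0, 0, 225]) cube([3519, 268, 21]);


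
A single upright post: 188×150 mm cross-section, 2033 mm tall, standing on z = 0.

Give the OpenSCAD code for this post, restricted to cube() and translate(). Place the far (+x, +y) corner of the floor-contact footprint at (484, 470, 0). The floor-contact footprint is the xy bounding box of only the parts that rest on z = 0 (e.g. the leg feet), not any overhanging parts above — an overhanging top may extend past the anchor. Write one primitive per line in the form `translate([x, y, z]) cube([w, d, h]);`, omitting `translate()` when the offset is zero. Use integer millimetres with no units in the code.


translate([296, 320, 0]) cube([188, 150, 2033]);


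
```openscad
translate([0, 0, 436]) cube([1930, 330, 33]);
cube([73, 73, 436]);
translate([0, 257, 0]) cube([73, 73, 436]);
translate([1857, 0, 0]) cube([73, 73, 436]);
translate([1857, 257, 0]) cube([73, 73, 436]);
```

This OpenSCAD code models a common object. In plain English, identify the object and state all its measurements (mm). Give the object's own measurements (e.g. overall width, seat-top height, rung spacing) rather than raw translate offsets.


A long wooden bench with a 1930 mm (x) × 330 mm (y) seat, 33 mm thick, its top surface 469 mm above the floor. Four 73 mm square legs at the seat corners, flush with the edges, run from z = 0 to the seat underside.


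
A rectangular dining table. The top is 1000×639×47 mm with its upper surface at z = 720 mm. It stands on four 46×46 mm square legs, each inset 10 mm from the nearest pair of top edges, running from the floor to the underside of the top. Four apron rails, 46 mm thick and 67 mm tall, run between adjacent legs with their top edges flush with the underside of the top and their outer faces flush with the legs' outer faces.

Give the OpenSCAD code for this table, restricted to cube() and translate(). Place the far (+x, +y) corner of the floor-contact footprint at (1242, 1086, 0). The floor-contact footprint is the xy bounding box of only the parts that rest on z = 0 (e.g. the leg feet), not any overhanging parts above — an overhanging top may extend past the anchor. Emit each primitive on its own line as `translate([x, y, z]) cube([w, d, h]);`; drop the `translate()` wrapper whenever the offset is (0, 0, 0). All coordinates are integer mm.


translate([252, 457, 673]) cube([1000, 639, 47]);
translate([262, 467, 0]) cube([46, 46, 673]);
translate([1196, 467, 0]) cube([46, 46, 673]);
translate([262, 1040, 0]) cube([46, 46, 673]);
translate([1196, 1040, 0]) cube([46, 46, 673]);
translate([308, 467, 606]) cube([888, 46, 67]);
translate([308, 1040, 606]) cube([888, 46, 67]);
translate([262, 513, 606]) cube([46, 527, 67]);
translate([1196, 513, 606]) cube([46, 527, 67]);


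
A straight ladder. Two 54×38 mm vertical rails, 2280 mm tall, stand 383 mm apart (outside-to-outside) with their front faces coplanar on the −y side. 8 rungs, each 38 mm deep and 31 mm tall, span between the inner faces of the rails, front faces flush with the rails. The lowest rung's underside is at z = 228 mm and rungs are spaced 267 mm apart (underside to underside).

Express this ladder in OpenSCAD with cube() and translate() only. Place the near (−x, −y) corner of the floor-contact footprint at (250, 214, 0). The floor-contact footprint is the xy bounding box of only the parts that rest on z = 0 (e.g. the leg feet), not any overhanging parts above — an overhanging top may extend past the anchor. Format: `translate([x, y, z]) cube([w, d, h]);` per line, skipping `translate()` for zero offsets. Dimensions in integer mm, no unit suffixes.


translate([250, 214, 0]) cube([54, 38, 2280]);
translate([579, 214, 0]) cube([54, 38, 2280]);
translate([304, 214, 228]) cube([275, 38, 31]);
translate([304, 214, 495]) cube([275, 38, 31]);
translate([304, 214, 762]) cube([275, 38, 31]);
translate([304, 214, 1029]) cube([275, 38, 31]);
translate([304, 214, 1296]) cube([275, 38, 31]);
translate([304, 214, 1563]) cube([275, 38, 31]);
translate([304, 214, 1830]) cube([275, 38, 31]);
translate([304, 214, 2097]) cube([275, 38, 31]);


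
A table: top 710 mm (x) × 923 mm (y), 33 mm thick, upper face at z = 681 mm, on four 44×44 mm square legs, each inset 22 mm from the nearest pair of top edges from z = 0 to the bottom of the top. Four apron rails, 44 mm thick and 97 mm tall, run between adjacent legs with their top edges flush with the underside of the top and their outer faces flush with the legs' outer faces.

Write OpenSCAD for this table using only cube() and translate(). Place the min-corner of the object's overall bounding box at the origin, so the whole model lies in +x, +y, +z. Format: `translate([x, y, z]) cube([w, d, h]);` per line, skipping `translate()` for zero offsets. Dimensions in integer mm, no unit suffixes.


translate([0, 0, 648]) cube([710, 923, 33]);
translate([22, 22, 0]) cube([44, 44, 648]);
translate([644, 22, 0]) cube([44, 44, 648]);
translate([22, 857, 0]) cube([44, 44, 648]);
translate([644, 857, 0]) cube([44, 44, 648]);
translate([66, 22, 551]) cube([578, 44, 97]);
translate([66, 857, 551]) cube([578, 44, 97]);
translate([22, 66, 551]) cube([44, 791, 97]);
translate([644, 66, 551]) cube([44, 791, 97]);


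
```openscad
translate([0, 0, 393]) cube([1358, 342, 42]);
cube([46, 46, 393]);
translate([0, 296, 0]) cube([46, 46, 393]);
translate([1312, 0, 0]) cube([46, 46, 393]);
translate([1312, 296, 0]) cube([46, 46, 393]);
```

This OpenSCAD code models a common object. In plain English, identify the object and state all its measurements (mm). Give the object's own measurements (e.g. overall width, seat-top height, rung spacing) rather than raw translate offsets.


A bench: a 1358×342 mm seat slab, 42 mm thick, top at z = 435 mm, on four 46×46 mm square legs flush with the seat corners and standing on z = 0.


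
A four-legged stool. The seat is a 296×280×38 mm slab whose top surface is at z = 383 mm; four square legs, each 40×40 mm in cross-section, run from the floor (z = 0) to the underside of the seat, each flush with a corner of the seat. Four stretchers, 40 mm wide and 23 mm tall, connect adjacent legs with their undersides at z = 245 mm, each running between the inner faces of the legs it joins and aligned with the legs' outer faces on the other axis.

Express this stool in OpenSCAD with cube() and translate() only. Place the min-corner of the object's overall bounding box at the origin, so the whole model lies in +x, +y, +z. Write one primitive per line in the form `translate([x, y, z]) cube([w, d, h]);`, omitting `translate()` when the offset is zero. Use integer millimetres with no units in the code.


// leg_h = 383 - 38 = 345
// stretcher span = 296 - 2*40 = 216
translate([0, 0, 345]) cube([296, 280, 38]);
cube([40, 40, 345]);
translate([256, 0, 0]) cube([40, 40, 345]);
translate([0, 240, 0]) cube([40, 40, 345]);
translate([256, 240, 0]) cube([40, 40, 345]);
translate([40, 0, 245]) cube([216, 40, 23]);
translate([40, 240, 245]) cube([216, 40, 23]);
translate([0, 40, 245]) cube([40, 200, 23]);
translate([256, 40, 245]) cube([40, 200, 23]);


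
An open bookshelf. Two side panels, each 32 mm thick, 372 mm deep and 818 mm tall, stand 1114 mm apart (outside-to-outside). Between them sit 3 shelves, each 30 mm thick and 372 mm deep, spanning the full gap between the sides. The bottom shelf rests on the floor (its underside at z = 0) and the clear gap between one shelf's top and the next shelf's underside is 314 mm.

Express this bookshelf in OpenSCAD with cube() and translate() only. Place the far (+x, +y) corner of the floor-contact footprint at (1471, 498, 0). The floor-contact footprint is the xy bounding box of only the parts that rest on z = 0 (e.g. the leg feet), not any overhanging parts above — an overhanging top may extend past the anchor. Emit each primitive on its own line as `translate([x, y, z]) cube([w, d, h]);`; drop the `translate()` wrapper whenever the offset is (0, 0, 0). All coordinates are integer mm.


translate([357, 126, 0]) cube([32, 372, 818]);
translate([1439, 126, 0]) cube([32, 372, 818]);
translate([389, 126, 0]) cube([1050, 372, 30]);
translate([389, 126, 344]) cube([1050, 372, 30]);
translate([389, 126, 688]) cube([1050, 372, 30]);


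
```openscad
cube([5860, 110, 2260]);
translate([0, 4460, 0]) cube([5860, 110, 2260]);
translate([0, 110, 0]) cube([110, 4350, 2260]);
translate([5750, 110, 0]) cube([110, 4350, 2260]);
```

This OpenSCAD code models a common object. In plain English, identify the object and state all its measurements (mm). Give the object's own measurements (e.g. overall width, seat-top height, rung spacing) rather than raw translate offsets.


The wall frame of a small rectangular building: four walls, each 2260 mm tall and 110 mm thick, enclosing a footprint 5860 mm (x) by 4570 mm (y) outside-to-outside, with no floor or roof. The front and back walls (the −y and +y sides) span the full width; the two side walls fit between them.


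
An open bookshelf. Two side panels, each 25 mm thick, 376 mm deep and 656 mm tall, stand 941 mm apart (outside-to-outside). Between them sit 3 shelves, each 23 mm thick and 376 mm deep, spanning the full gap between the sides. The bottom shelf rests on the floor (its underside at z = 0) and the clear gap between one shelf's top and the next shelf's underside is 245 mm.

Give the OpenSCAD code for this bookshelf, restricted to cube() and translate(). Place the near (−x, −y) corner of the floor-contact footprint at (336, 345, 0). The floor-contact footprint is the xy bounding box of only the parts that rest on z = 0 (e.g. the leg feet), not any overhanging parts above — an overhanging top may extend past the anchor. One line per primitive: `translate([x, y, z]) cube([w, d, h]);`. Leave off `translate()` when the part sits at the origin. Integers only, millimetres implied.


translate([336, 345, 0]) cube([25, 376, 656]);
translate([1252, 345, 0]) cube([25, 376, 656]);
translate([361, 345, 0]) cube([891, 376, 23]);
translate([361, 345, 268]) cube([891, 376, 23]);
translate([361, 345, 536]) cube([891, 376, 23]);


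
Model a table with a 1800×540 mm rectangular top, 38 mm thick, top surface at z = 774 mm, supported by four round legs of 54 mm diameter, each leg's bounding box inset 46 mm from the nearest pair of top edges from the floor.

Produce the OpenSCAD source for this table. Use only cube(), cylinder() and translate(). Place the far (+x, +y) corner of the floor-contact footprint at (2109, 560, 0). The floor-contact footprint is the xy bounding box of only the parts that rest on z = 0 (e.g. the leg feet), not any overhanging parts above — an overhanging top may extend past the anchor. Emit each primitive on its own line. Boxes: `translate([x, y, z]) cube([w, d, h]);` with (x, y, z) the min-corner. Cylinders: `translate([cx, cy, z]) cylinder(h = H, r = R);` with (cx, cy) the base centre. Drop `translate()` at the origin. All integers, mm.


translate([355, 66, 736]) cube([1800, 540, 38]);
translate([428, 139, 0]) cylinder(h = 736, r = 27);
translate([2082, 139, 0]) cylinder(h = 736, r = 27);
translate([428, 533, 0]) cylinder(h = 736, r = 27);
translate([2082, 533, 0]) cylinder(h = 736, r = 27);


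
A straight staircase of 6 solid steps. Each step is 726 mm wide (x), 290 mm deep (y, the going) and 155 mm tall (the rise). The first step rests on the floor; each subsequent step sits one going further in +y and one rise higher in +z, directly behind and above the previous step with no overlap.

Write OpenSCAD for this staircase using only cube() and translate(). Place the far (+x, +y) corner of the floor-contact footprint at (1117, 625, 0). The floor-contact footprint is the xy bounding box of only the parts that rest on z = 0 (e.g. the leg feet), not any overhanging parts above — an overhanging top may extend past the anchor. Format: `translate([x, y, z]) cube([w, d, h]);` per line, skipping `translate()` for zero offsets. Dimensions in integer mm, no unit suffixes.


translate([391, 335, 0]) cube([726, 290, 155]);
translate([391, 625, 155]) cube([726, 290, 155]);
translate([391, 915, 310]) cube([726, 290, 155]);
translate([391, 1205, 465]) cube([726, 290, 155]);
translate([391, 1495, 620]) cube([726, 290, 155]);
translate([391, 1785, 775]) cube([726, 290, 155]);


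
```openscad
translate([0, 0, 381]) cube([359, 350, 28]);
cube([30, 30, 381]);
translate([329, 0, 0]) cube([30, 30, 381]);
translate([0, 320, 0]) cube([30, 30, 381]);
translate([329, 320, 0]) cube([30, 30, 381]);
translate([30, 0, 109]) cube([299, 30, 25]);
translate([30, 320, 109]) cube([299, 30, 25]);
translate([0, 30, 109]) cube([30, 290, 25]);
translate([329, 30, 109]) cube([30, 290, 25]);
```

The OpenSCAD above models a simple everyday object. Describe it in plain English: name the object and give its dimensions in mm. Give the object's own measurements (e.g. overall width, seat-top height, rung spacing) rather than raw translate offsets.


A simple wooden stool: a rectangular seat 359 mm (x) by 350 mm (y), 28 mm thick, top face at z = 409 mm, on four square legs, each 30×30 mm in cross-section. The legs rest on z = 0, each flush with a corner of the seat. Four stretchers, 30 mm wide and 25 mm tall, connect adjacent legs with their undersides at z = 109 mm, each running between the inner faces of the legs it joins and aligned with the legs' outer faces on the other axis.


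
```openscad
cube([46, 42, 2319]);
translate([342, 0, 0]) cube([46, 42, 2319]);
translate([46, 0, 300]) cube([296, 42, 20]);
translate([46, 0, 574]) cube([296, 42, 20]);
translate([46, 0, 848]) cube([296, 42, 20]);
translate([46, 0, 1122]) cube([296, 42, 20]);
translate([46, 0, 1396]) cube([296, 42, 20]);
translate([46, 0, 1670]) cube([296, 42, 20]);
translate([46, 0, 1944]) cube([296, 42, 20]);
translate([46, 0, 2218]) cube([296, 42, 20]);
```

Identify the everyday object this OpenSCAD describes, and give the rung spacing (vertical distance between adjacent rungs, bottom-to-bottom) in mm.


A ladder. The rung spacing is 274 mm.

Two tall 46×42 posts with 8 short bars between them — a ladder. Adjacent rungs sit at z = 300 and z = 574, so the spacing is 574 − 300 = 274 mm.


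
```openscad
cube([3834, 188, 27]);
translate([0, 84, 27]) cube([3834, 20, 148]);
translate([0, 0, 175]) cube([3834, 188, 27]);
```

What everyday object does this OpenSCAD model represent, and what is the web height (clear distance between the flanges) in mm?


An I-beam. The web height is 148 mm.

Two wide flanges with a thin centred web — an I-beam. Overall 202 mm minus two 27 mm flanges gives a web of 202 − 2·27 = 148 mm.


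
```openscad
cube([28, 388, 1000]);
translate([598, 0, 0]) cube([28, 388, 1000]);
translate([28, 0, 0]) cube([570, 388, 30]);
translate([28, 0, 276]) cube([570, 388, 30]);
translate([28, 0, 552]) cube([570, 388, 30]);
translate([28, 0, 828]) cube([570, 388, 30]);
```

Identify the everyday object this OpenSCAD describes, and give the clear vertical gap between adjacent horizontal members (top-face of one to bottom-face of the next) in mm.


A bookshelf. The clear shelf gap is 246 mm.

Two tall side panels with 4 horizontal boards between them — a bookshelf. The first two shelf undersides are at z = 0 and z = 276; with shelf thickness 30, the clear gap is 276 − 0 − 30 = 246 mm.


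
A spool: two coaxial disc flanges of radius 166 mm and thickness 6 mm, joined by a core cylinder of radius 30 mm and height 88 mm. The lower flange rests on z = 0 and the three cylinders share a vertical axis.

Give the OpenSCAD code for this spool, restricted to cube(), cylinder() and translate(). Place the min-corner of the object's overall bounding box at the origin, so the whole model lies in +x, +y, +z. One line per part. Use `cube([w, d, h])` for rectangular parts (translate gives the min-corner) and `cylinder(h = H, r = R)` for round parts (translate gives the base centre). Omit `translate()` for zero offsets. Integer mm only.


translate([166, 166, 0]) cylinder(h = 6, r = 166);
translate([166, 166, 6]) cylinder(h = 88, r = 30);
translate([166, 166, 94]) cylinder(h = 6, r = 166);


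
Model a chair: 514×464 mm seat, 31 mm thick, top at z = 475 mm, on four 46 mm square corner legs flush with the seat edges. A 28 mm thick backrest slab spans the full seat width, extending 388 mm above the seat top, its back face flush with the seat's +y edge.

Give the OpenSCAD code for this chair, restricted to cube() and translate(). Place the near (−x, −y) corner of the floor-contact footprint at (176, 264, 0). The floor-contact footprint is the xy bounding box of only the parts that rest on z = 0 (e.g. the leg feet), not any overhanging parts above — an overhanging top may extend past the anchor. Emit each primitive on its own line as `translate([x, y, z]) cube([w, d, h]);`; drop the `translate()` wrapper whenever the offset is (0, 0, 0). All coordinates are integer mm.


translate([176, 264, 444]) cube([514, 464, 31]);
translate([176, 264, 0]) cube([46, 46, 444]);
translate([644, 264, 0]) cube([46, 46, 444]);
translate([176, 682, 0]) cube([46, 46, 444]);
translate([644, 682, 0]) cube([46, 46, 444]);
translate([176, 700, 475]) cube([514, 28, 388]);


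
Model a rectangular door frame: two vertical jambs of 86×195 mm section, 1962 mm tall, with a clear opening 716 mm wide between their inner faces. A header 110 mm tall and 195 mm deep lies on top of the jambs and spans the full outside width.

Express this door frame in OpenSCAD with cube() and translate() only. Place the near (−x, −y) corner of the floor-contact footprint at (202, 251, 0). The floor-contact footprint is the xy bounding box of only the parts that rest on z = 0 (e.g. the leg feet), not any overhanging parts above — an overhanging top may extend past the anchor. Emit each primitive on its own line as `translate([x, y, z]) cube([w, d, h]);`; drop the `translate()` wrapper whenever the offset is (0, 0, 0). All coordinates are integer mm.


translate([202, 251, 0]) cube([86, 195, 1962]);
translate([1004, 251, 0]) cube([86, 195, 1962]);
translate([202, 251, 1962]) cube([888, 195, 110]);


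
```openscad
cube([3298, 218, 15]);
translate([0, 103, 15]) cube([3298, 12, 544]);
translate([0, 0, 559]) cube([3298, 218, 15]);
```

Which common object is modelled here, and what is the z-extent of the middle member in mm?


An I-beam. The web height is 544 mm.

Two wide flanges with a thin centred web — an I-beam. Overall 574 mm minus two 15 mm flanges gives a web of 574 − 2·15 = 544 mm.


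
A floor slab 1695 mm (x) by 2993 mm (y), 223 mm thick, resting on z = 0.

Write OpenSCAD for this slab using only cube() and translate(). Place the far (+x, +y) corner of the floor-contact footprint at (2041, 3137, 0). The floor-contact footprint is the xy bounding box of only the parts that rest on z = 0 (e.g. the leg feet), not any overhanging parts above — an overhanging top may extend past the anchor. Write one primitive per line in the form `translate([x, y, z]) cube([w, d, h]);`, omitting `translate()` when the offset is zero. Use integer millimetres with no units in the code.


translate([346, 144, 0]) cube([1695, 2993, 223]);


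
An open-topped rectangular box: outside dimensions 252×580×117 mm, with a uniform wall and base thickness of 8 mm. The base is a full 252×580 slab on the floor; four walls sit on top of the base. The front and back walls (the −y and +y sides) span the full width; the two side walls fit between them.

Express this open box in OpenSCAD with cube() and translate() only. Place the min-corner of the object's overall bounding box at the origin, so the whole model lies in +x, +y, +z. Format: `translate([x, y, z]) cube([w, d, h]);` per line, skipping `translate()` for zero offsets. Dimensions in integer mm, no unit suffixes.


cube([252, 580, 8]);
translate([0, 0, 8]) cube([252, 8, 109]);
translate([0, 572, 8]) cube([252, 8, 109]);
translate([0, 8, 8]) cube([8, 564, 109]);
translate([244, 8, 8]) cube([8, 564, 109]);


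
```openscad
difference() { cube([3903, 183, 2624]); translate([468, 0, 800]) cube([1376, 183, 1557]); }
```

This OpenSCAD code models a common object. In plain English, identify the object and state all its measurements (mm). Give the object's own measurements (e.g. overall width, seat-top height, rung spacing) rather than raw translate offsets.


A wall 3903 mm long (x), 183 mm thick (y), 2624 mm tall, with a rectangular window opening cut through it. The opening is 1376 mm wide and 1557 mm tall; its sill is at z = 800 mm and its near (−x) edge is 468 mm from the wall's −x end. The opening passes through the full wall thickness.


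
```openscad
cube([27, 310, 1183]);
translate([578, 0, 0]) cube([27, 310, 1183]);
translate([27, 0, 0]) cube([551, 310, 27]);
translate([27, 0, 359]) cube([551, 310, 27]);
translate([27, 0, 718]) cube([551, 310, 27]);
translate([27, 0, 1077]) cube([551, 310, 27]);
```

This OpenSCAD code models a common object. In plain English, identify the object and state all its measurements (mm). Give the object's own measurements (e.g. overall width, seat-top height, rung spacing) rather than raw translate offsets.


An open bookshelf. Two side panels, each 27 mm thick, 310 mm deep and 1183 mm tall, stand 605 mm apart (outside-to-outside). Between them sit 4 shelves, each 27 mm thick and 310 mm deep, spanning the full gap between the sides. The bottom shelf rests on the floor (its underside at z = 0) and the clear gap between one shelf's top and the next shelf's underside is 332 mm.


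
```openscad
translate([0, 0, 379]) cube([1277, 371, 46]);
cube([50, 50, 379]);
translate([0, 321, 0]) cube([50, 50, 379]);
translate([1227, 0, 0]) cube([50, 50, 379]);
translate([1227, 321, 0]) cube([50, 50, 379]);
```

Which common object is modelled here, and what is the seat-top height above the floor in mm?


A bench. The seat-top height is 425 mm.

A long slab on four corner posts — a bench. The slab sits at z = 379 with thickness 46, so the top is 379 + 46 = 425 mm.


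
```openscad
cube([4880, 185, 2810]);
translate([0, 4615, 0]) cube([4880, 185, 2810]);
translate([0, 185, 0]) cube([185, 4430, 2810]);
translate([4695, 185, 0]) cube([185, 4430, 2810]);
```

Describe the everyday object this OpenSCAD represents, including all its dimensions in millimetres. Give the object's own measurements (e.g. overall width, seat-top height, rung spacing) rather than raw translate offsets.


The wall frame of a small rectangular building: four walls, each 2810 mm tall and 185 mm thick, enclosing a footprint 4880 mm (x) by 4800 mm (y) outside-to-outside, with no floor or roof. The front and back walls (the −y and +y sides) span the full width; the two side walls fit between them.
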